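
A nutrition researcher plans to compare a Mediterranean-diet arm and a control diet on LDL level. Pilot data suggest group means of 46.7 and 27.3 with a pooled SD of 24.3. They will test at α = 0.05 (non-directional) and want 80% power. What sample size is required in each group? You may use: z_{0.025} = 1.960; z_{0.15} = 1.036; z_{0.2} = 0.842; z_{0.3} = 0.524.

n = 25 per group

Cohen's d = |M₁ − M₂| / SD_pooled = |46.7 − 27.3| / 24.3 = 19.4 / 24.3 = 0.798.
For two independent groups with equal n: n = 2·((z_{α/2} + z_β) / d)².
z_{α/2} + z_β = 1.960 + 0.842 = 2.802.
n = 2 × (2.802 / 0.798)² = 2 × 3.511² = 2 × 12.33 = 24.7.
Round up to the next whole participant.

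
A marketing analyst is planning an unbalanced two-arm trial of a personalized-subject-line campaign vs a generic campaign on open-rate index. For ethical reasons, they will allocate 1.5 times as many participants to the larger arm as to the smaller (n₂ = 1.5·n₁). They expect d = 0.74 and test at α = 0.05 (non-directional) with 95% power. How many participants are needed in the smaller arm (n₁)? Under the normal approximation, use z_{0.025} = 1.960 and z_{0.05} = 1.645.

n₁ = 40

With allocation ratio k = n₂/n₁ = 1.5, Var(x̄₁−x̄₂) = σ²(1/n₁ + 1/(k·n₁)) = σ²·(k+1)/(k·n₁).
So n₁ = (1 + 1/k)·((z_{α/2} + z_β)/d)² = 1.667 × (3.605/0.74)².
n₁ = 1.667 × 23.73 = 39.6.
Round up: n₁ = 40, giving n₂ = 1.5 × 40 = 60.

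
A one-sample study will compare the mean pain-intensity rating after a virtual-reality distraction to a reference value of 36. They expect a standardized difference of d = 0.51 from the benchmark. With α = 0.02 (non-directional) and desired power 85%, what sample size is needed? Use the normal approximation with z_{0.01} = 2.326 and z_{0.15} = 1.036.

For a one-sample test: n = ((z_{α/2} + z_β) / d)².
z_{α/2} + z_β = 2.326 + 1.036 = 3.362.
n = (3.362 / 0.51)² = 6.592² = 43.46.
Round up.

n = 44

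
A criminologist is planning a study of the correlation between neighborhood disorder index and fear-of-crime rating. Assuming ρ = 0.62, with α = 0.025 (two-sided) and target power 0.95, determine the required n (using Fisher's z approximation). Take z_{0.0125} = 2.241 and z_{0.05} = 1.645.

n = 32

Fisher's z: C = ½·ln((1+r)/(1−r)) = ½·ln(4.2632) = 0.7250.
n = ((z_{α/2} + z_β)/C)² + 3.
(2.241 + 1.645) / 0.7250 = 3.886 / 0.7250 = 5.360.
n = 5.360² + 3 = 28.73 + 3 = 31.7.
Round up.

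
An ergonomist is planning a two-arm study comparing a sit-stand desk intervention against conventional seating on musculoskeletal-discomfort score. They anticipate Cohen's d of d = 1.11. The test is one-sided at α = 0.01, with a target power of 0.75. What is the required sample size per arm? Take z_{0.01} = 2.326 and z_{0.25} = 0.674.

For two independent groups with equal n: n = 2·((z_{α} + z_β) / d)².
z_{α} + z_β = 2.326 + 0.674 = 3.000.
n = 2 × (3.000 / 1.11)² = 2 × 2.703² = 2 × 7.30 = 14.6.
Round up to the next whole participant.

n = 15 per group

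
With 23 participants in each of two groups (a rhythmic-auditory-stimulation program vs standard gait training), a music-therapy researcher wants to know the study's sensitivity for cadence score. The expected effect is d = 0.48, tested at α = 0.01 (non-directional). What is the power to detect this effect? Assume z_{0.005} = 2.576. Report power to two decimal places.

For two equal groups, power = Φ(d·√(n/2) − z_{α/2}).
d·√(n/2) = 0.48 × √(23/2) = 0.48 × 3.391 = 1.628.
z_β = 1.628 − 2.576 = -0.948.
Power = Φ(-0.948) = 0.172.

power ≈ 0.17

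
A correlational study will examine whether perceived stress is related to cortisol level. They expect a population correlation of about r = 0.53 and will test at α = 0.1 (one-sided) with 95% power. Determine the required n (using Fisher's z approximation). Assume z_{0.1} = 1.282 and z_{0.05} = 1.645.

n = 28

Fisher's z: C = ½·ln((1+r)/(1−r)) = ½·ln(3.2553) = 0.5901.
n = ((z_{α} + z_β)/C)² + 3.
(1.282 + 1.645) / 0.5901 = 2.927 / 0.5901 = 4.960.
n = 4.960² + 3 = 24.60 + 3 = 27.6.
Round up.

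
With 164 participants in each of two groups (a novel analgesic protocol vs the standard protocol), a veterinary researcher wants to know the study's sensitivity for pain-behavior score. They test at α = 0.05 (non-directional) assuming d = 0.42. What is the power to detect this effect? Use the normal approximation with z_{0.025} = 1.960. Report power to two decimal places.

power ≈ 0.97

For two equal groups, power = Φ(d·√(n/2) − z_{α/2}).
d·√(n/2) = 0.42 × √(164/2) = 0.42 × 9.055 = 3.803.
z_β = 3.803 − 1.960 = 1.843.
Power = Φ(1.843) = 0.967.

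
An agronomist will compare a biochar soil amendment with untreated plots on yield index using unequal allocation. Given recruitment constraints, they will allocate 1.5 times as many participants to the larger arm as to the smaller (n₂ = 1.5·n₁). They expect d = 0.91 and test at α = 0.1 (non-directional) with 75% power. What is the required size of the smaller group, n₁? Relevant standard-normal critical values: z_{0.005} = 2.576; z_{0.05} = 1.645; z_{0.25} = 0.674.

With allocation ratio k = n₂/n₁ = 1.5, Var(x̄₁−x̄₂) = σ²(1/n₁ + 1/(k·n₁)) = σ²·(k+1)/(k·n₁).
So n₁ = (1 + 1/k)·((z_{α/2} + z_β)/d)² = 1.667 × (2.319/0.91)².
n₁ = 1.667 × 6.49 = 10.8.
Round up: n₁ = 11, giving n₂ = ⌈1.5 × 11⌉ = ⌈16.5⌉ = 17.

n₁ = 11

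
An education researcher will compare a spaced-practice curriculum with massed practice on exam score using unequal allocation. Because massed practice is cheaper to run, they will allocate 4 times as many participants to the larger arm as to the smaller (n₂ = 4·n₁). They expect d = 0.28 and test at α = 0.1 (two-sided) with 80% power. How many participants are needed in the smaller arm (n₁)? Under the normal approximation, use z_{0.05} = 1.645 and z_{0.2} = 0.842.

n₁ = 99

With allocation ratio k = n₂/n₁ = 4, Var(x̄₁−x̄₂) = σ²(1/n₁ + 1/(k·n₁)) = σ²·(k+1)/(k·n₁).
So n₁ = (1 + 1/k)·((z_{α/2} + z_β)/d)² = 1.250 × (2.487/0.28)².
n₁ = 1.250 × 78.89 = 98.6.
Round up: n₁ = 99, giving n₂ = 4 × 99 = 396.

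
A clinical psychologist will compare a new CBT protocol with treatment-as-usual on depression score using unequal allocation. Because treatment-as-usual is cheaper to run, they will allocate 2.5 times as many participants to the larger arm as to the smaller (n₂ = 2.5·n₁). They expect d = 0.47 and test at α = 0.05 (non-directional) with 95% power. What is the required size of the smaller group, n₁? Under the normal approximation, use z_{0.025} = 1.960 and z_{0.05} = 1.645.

With allocation ratio k = n₂/n₁ = 2.5, Var(x̄₁−x̄₂) = σ²(1/n₁ + 1/(k·n₁)) = σ²·(k+1)/(k·n₁).
So n₁ = (1 + 1/k)·((z_{α/2} + z_β)/d)² = 1.400 × (3.605/0.47)².
n₁ = 1.400 × 58.83 = 82.4.
Round up: n₁ = 83, giving n₂ = ⌈2.5 × 83⌉ = ⌈207.5⌉ = 208.

n₁ = 83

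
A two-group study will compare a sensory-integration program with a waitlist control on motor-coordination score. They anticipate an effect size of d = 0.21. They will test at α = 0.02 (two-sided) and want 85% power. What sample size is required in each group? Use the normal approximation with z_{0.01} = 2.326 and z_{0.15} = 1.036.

n = 513 per group

For two independent groups with equal n: n = 2·((z_{α/2} + z_β) / d)².
z_{α/2} + z_β = 2.326 + 1.036 = 3.362.
n = 2 × (3.362 / 0.21)² = 2 × 16.010² = 2 × 256.30 = 512.6.
Round up to the next whole participant.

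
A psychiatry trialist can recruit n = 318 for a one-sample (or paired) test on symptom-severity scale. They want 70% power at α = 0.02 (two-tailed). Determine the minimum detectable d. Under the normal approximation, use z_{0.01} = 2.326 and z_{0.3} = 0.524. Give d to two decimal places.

d_min ≈ 0.16

For a single sample (or paired design) of n = 318: d_min = (z_{α/2} + z_β)/√n.
z-sum = 2.326 + 0.524 = 2.850.
d_min = 2.850 / √318 = 2.850 / 17.833 = 0.160.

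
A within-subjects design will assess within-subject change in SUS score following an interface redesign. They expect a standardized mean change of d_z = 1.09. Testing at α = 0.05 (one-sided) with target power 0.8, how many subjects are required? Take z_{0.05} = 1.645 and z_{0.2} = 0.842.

For a paired (one-sample on differences) test: n = ((z_{α} + z_β) / d)².
z_{α} + z_β = 1.645 + 0.842 = 2.487.
n = (2.487 / 1.09)² = 2.282² = 5.21.
Round up.

n = 6 pairs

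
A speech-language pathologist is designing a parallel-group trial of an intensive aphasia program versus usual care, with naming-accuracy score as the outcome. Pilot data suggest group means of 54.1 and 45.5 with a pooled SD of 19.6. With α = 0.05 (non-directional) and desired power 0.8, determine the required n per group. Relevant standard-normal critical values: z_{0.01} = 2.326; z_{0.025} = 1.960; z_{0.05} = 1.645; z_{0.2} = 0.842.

n = 82 per group

Cohen's d = |M₁ − M₂| / SD_pooled = |54.1 − 45.5| / 19.6 = 8.6 / 19.6 = 0.439.
For two independent groups with equal n: n = 2·((z_{α/2} + z_β) / d)².
z_{α/2} + z_β = 1.960 + 0.842 = 2.802.
n = 2 × (2.802 / 0.439)² = 2 × 6.383² = 2 × 40.74 = 81.5.
Round up to the next whole participant.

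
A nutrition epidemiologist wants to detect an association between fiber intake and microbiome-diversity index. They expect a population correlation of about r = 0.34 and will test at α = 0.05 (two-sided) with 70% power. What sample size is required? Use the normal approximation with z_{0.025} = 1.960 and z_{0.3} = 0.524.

n = 53

Fisher's z: C = ½·ln((1+r)/(1−r)) = ½·ln(2.0303) = 0.3541.
n = ((z_{α/2} + z_β)/C)² + 3.
(1.960 + 0.524) / 0.3541 = 2.484 / 0.3541 = 7.015.
n = 7.015² + 3 = 49.21 + 3 = 52.2.
Round up.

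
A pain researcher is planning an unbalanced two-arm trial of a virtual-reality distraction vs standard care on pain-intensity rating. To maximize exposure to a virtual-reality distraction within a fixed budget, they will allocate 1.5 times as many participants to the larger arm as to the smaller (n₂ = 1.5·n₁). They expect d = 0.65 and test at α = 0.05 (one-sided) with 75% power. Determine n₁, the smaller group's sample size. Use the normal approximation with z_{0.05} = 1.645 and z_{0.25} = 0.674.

With allocation ratio k = n₂/n₁ = 1.5, Var(x̄₁−x̄₂) = σ²(1/n₁ + 1/(k·n₁)) = σ²·(k+1)/(k·n₁).
So n₁ = (1 + 1/k)·((z_{α} + z_β)/d)² = 1.667 × (2.319/0.65)².
n₁ = 1.667 × 12.73 = 21.2.
Round up: n₁ = 22, giving n₂ = 1.5 × 22 = 33.

n₁ = 22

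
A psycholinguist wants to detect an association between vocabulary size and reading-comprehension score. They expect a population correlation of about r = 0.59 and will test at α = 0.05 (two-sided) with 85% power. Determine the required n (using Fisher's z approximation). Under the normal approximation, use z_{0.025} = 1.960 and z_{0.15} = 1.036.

n = 23

Fisher's z: C = ½·ln((1+r)/(1−r)) = ½·ln(3.8780) = 0.6777.
n = ((z_{α/2} + z_β)/C)² + 3.
(1.960 + 1.036) / 0.6777 = 2.996 / 0.6777 = 4.421.
n = 4.421² + 3 = 19.54 + 3 = 22.5.
Round up.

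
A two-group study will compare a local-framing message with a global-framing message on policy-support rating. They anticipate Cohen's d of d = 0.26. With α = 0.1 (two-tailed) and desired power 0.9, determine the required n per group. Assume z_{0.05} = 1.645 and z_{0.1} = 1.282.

n = 254 per group

For two independent groups with equal n: n = 2·((z_{α/2} + z_β) / d)².
z_{α/2} + z_β = 1.645 + 1.282 = 2.927.
n = 2 × (2.927 / 0.26)² = 2 × 11.258² = 2 × 126.74 = 253.5.
Round up to the next whole participant.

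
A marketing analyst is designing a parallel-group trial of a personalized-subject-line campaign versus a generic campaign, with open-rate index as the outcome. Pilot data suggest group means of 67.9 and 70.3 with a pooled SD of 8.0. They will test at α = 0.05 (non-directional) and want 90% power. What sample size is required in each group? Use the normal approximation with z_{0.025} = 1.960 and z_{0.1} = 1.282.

Cohen's d = |M₁ − M₂| / SD_pooled = |67.9 − 70.3| / 8.0 = 2.4 / 8.0 = 0.300.
For two independent groups with equal n: n = 2·((z_{α/2} + z_β) / d)².
z_{α/2} + z_β = 1.960 + 1.282 = 3.242.
n = 2 × (3.242 / 0.300)² = 2 × 10.807² = 2 × 116.78 = 233.6.
Round up to the next whole participant.

n = 234 per group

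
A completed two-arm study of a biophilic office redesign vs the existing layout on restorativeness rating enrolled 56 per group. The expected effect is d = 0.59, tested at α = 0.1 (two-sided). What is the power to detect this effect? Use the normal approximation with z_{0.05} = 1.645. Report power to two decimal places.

power ≈ 0.93

For two equal groups, power = Φ(d·√(n/2) − z_{α/2}).
d·√(n/2) = 0.59 × √(56/2) = 0.59 × 5.292 = 3.122.
z_β = 3.122 − 1.645 = 1.477.
Power = Φ(1.477) = 0.930.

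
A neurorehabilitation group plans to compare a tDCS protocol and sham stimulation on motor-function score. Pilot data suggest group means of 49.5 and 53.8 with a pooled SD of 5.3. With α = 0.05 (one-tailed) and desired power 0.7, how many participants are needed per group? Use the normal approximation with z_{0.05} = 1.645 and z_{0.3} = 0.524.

Cohen's d = |M₁ − M₂| / SD_pooled = |49.5 − 53.8| / 5.3 = 4.3 / 5.3 = 0.811.
For two independent groups with equal n: n = 2·((z_{α} + z_β) / d)².
z_{α} + z_β = 1.645 + 0.524 = 2.169.
n = 2 × (2.169 / 0.811)² = 2 × 2.674² = 2 × 7.15 = 14.3.
Round up to the next whole participant.

n = 15 per group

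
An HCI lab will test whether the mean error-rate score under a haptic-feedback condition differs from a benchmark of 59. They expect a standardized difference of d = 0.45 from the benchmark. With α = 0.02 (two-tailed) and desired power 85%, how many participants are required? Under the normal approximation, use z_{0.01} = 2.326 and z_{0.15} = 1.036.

n = 56

For a one-sample test: n = ((z_{α/2} + z_β) / d)².
z_{α/2} + z_β = 2.326 + 1.036 = 3.362.
n = (3.362 / 0.45)² = 7.471² = 55.82.
Round up.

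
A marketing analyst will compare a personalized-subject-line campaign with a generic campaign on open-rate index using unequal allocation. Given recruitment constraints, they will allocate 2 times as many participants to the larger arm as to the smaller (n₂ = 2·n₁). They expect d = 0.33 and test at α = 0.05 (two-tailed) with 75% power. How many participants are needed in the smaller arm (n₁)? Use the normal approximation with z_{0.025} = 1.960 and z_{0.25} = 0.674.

With allocation ratio k = n₂/n₁ = 2, Var(x̄₁−x̄₂) = σ²(1/n₁ + 1/(k·n₁)) = σ²·(k+1)/(k·n₁).
So n₁ = (1 + 1/k)·((z_{α/2} + z_β)/d)² = 1.500 × (2.634/0.33)².
n₁ = 1.500 × 63.71 = 95.6.
Round up: n₁ = 96, giving n₂ = 2 × 96 = 192.

n₁ = 96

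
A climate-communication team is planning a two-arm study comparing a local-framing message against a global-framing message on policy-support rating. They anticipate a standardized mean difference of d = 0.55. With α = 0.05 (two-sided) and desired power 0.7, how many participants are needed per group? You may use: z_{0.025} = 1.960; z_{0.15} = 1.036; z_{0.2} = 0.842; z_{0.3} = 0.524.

n = 41 per group

For two independent groups with equal n: n = 2·((z_{α/2} + z_β) / d)².
z_{α/2} + z_β = 1.960 + 0.524 = 2.484.
n = 2 × (2.484 / 0.55)² = 2 × 4.516² = 2 × 20.40 = 40.8.
Round up to the next whole participant.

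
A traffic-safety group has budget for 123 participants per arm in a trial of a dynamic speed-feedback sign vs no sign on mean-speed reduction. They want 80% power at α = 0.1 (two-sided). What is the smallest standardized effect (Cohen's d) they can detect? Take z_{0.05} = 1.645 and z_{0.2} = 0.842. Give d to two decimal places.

d_min ≈ 0.32

For two independent groups of n = 123 each: d_min = (z_{α/2} + z_β)·√(2/n).
z-sum = 1.645 + 0.842 = 2.487.
d_min = 2.487 × √(2/123) = 2.487 × 0.1275 = 0.317.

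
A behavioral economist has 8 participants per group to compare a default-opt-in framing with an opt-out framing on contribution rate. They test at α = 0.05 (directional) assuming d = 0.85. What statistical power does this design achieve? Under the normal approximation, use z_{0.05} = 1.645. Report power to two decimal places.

power ≈ 0.52

For two equal groups, power = Φ(d·√(n/2) − z_{α}).
d·√(n/2) = 0.85 × √(8/2) = 0.85 × 2.000 = 1.700.
z_β = 1.700 − 1.645 = 0.055.
Power = Φ(0.055) = 0.522.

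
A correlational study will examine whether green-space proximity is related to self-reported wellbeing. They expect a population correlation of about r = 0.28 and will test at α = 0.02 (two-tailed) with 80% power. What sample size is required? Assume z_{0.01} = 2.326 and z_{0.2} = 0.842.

Fisher's z: C = ½·ln((1+r)/(1−r)) = ½·ln(1.7778) = 0.2877.
n = ((z_{α/2} + z_β)/C)² + 3.
(2.326 + 0.842) / 0.2877 = 3.168 / 0.2877 = 11.011.
n = 11.011² + 3 = 121.25 + 3 = 124.3.
Round up.

n = 125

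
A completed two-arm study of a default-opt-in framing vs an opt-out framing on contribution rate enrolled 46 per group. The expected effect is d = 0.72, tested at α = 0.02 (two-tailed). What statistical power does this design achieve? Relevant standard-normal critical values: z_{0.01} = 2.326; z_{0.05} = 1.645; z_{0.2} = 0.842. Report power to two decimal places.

power ≈ 0.87

For two equal groups, power = Φ(d·√(n/2) − z_{α/2}).
d·√(n/2) = 0.72 × √(46/2) = 0.72 × 4.796 = 3.453.
z_β = 3.453 − 2.326 = 1.127.
Power = Φ(1.127) = 0.870.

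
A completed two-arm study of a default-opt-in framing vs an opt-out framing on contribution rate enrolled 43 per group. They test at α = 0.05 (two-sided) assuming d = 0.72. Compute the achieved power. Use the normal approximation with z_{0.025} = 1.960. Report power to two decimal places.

For two equal groups, power = Φ(d·√(n/2) − z_{α/2}).
d·√(n/2) = 0.72 × √(43/2) = 0.72 × 4.637 = 3.339.
z_β = 3.339 − 1.960 = 1.379.
Power = Φ(1.379) = 0.916.

power ≈ 0.92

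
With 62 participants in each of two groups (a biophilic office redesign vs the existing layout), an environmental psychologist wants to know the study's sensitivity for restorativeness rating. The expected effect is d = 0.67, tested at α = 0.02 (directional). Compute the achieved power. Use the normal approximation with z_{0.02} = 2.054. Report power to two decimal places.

power ≈ 0.95

For two equal groups, power = Φ(d·√(n/2) − z_{α}).
d·√(n/2) = 0.67 × √(62/2) = 0.67 × 5.568 = 3.730.
z_β = 3.730 − 2.054 = 1.676.
Power = Φ(1.676) = 0.953.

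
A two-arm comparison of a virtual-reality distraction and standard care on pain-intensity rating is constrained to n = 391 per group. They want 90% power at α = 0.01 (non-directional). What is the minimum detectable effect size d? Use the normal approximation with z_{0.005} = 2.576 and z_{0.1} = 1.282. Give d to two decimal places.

For two independent groups of n = 391 each: d_min = (z_{α/2} + z_β)·√(2/n).
z-sum = 2.576 + 1.282 = 3.858.
d_min = 3.858 × √(2/391) = 3.858 × 0.0715 = 0.276.

d_min ≈ 0.28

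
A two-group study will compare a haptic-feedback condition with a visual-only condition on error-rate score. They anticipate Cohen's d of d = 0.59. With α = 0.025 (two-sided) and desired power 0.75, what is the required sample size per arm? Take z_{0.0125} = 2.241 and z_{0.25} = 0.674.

For two independent groups with equal n: n = 2·((z_{α/2} + z_β) / d)².
z_{α/2} + z_β = 2.241 + 0.674 = 2.915.
n = 2 × (2.915 / 0.59)² = 2 × 4.941² = 2 × 24.41 = 48.8.
Round up to the next whole participant.

n = 49 per group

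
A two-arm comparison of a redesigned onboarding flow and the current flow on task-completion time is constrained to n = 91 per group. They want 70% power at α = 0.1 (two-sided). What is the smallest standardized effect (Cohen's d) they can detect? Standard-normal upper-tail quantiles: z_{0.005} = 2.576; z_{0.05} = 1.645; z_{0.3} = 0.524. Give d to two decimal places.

For two independent groups of n = 91 each: d_min = (z_{α/2} + z_β)·√(2/n).
z-sum = 1.645 + 0.524 = 2.169.
d_min = 2.169 × √(2/91) = 2.169 × 0.1482 = 0.322.

d_min ≈ 0.32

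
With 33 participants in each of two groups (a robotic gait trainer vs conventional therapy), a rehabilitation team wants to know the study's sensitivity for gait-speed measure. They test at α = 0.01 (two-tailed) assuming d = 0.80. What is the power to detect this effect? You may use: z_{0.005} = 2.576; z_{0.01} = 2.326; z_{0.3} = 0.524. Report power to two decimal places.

power ≈ 0.75

For two equal groups, power = Φ(d·√(n/2) − z_{α/2}).
d·√(n/2) = 0.80 × √(33/2) = 0.80 × 4.062 = 3.250.
z_β = 3.250 − 2.576 = 0.674.
Power = Φ(0.674) = 0.750.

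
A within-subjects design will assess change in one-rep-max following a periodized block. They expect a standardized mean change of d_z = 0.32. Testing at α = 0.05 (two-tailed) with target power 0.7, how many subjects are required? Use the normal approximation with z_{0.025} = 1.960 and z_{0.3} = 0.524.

n = 61 pairs

For a paired (one-sample on differences) test: n = ((z_{α/2} + z_β) / d)².
z_{α/2} + z_β = 1.960 + 0.524 = 2.484.
n = (2.484 / 0.32)² = 7.763² = 60.26.
Round up.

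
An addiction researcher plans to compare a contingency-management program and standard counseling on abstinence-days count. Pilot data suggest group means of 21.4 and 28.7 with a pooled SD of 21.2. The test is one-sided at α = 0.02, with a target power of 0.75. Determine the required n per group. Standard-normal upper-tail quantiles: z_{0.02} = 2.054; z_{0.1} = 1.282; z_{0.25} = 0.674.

n = 126 per group

Cohen's d = |M₁ − M₂| / SD_pooled = |21.4 − 28.7| / 21.2 = 7.3 / 21.2 = 0.344.
For two independent groups with equal n: n = 2·((z_{α} + z_β) / d)².
z_{α} + z_β = 2.054 + 0.674 = 2.728.
n = 2 × (2.728 / 0.344)² = 2 × 7.930² = 2 × 62.89 = 125.8.
Round up to the next whole participant.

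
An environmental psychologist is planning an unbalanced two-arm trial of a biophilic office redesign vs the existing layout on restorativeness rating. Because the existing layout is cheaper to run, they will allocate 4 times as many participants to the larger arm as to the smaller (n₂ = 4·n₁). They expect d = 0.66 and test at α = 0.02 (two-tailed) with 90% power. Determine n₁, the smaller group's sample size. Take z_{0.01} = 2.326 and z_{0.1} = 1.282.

With allocation ratio k = n₂/n₁ = 4, Var(x̄₁−x̄₂) = σ²(1/n₁ + 1/(k·n₁)) = σ²·(k+1)/(k·n₁).
So n₁ = (1 + 1/k)·((z_{α/2} + z_β)/d)² = 1.250 × (3.608/0.66)².
n₁ = 1.250 × 29.88 = 37.4.
Round up: n₁ = 38, giving n₂ = 4 × 38 = 152.

n₁ = 38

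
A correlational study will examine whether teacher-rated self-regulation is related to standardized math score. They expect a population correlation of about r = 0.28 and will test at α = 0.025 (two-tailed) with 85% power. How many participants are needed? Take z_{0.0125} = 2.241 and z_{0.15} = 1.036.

Fisher's z: C = ½·ln((1+r)/(1−r)) = ½·ln(1.7778) = 0.2877.
n = ((z_{α/2} + z_β)/C)² + 3.
(2.241 + 1.036) / 0.2877 = 3.277 / 0.2877 = 11.390.
n = 11.390² + 3 = 129.74 + 3 = 132.7.
Round up.

n = 133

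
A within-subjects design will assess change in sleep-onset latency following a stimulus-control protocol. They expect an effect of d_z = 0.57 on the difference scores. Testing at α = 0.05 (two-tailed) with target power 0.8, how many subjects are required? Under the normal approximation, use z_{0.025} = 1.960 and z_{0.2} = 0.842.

For a paired (one-sample on differences) test: n = ((z_{α/2} + z_β) / d)².
z_{α/2} + z_β = 1.960 + 0.842 = 2.802.
n = (2.802 / 0.57)² = 4.916² = 24.16.
Round up.

n = 25 pairs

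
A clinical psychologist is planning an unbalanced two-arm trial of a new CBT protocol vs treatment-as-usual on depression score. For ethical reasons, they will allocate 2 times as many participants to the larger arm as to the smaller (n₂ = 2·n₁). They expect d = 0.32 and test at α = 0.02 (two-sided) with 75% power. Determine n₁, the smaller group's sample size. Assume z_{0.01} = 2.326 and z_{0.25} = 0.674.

n₁ = 132

With allocation ratio k = n₂/n₁ = 2, Var(x̄₁−x̄₂) = σ²(1/n₁ + 1/(k·n₁)) = σ²·(k+1)/(k·n₁).
So n₁ = (1 + 1/k)·((z_{α/2} + z_β)/d)² = 1.500 × (3.000/0.32)².
n₁ = 1.500 × 87.89 = 131.8.
Round up: n₁ = 132, giving n₂ = 2 × 132 = 264.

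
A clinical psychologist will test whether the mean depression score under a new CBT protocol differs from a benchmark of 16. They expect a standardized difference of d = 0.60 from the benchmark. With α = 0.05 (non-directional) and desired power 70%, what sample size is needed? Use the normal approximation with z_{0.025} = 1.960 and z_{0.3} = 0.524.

n = 18

For a one-sample test: n = ((z_{α/2} + z_β) / d)².
z_{α/2} + z_β = 1.960 + 0.524 = 2.484.
n = (2.484 / 0.60)² = 4.140² = 17.14.
Round up.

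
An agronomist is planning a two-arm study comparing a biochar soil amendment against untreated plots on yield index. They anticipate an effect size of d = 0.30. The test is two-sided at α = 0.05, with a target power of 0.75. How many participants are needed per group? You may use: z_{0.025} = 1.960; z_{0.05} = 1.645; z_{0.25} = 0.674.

n = 155 per group

For two independent groups with equal n: n = 2·((z_{α/2} + z_β) / d)².
z_{α/2} + z_β = 1.960 + 0.674 = 2.634.
n = 2 × (2.634 / 0.30)² = 2 × 8.780² = 2 × 77.09 = 154.2.
Round up to the next whole participant.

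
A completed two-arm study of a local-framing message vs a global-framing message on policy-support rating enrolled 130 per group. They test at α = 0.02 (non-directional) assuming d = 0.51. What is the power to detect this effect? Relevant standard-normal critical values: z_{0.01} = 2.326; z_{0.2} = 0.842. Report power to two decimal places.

power ≈ 0.96

For two equal groups, power = Φ(d·√(n/2) − z_{α/2}).
d·√(n/2) = 0.51 × √(130/2) = 0.51 × 8.062 = 4.112.
z_β = 4.112 − 2.326 = 1.786.
Power = Φ(1.786) = 0.963.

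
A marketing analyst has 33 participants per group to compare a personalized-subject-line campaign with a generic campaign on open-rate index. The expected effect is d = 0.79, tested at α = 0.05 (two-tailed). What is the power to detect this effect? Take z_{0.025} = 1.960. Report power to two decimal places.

power ≈ 0.89

For two equal groups, power = Φ(d·√(n/2) − z_{α/2}).
d·√(n/2) = 0.79 × √(33/2) = 0.79 × 4.062 = 3.209.
z_β = 3.209 − 1.960 = 1.249.
Power = Φ(1.249) = 0.894.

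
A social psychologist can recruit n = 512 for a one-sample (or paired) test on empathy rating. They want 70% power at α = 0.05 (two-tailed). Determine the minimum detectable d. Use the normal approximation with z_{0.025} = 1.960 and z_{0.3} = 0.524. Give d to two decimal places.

d_min ≈ 0.11

For a single sample (or paired design) of n = 512: d_min = (z_{α/2} + z_β)/√n.
z-sum = 1.960 + 0.524 = 2.484.
d_min = 2.484 / √512 = 2.484 / 22.627 = 0.110.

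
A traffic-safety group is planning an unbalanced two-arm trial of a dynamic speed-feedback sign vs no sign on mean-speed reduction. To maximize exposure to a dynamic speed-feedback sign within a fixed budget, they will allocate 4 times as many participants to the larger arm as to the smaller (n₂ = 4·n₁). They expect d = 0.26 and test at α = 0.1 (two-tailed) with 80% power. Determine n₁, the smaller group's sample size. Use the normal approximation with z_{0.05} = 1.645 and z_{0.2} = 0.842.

n₁ = 115

With allocation ratio k = n₂/n₁ = 4, Var(x̄₁−x̄₂) = σ²(1/n₁ + 1/(k·n₁)) = σ²·(k+1)/(k·n₁).
So n₁ = (1 + 1/k)·((z_{α/2} + z_β)/d)² = 1.250 × (2.487/0.26)².
n₁ = 1.250 × 91.50 = 114.4.
Round up: n₁ = 115, giving n₂ = 4 × 115 = 460.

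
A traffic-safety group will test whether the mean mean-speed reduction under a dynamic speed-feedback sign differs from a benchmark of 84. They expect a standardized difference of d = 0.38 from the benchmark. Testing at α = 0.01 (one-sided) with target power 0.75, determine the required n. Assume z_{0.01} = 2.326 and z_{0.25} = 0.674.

n = 63

For a one-sample test: n = ((z_{α} + z_β) / d)².
z_{α} + z_β = 2.326 + 0.674 = 3.000.
n = (3.000 / 0.38)² = 7.895² = 62.33.
Round up.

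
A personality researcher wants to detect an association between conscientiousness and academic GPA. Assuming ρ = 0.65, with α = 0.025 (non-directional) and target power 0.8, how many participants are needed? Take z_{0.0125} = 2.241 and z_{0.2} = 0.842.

Fisher's z: C = ½·ln((1+r)/(1−r)) = ½·ln(4.7143) = 0.7753.
n = ((z_{α/2} + z_β)/C)² + 3.
(2.241 + 0.842) / 0.7753 = 3.083 / 0.7753 = 3.977.
n = 3.977² + 3 = 15.81 + 3 = 18.8.
Round up.

n = 19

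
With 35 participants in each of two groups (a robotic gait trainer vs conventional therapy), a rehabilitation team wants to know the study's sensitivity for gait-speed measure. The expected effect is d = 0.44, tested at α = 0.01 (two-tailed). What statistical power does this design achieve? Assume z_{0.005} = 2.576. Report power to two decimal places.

power ≈ 0.23

For two equal groups, power = Φ(d·√(n/2) − z_{α/2}).
d·√(n/2) = 0.44 × √(35/2) = 0.44 × 4.183 = 1.841.
z_β = 1.841 − 2.576 = -0.735.
Power = Φ(-0.735) = 0.231.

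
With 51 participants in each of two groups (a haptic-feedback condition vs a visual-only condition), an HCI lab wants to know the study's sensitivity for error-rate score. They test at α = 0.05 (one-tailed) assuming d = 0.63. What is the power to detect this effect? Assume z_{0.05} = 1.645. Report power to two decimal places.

power ≈ 0.94

For two equal groups, power = Φ(d·√(n/2) − z_{α}).
d·√(n/2) = 0.63 × √(51/2) = 0.63 × 5.050 = 3.181.
z_β = 3.181 − 1.645 = 1.536.
Power = Φ(1.536) = 0.938.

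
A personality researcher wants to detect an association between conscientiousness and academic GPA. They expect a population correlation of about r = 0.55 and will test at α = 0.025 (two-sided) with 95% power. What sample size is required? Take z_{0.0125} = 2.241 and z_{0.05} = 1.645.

n = 43

Fisher's z: C = ½·ln((1+r)/(1−r)) = ½·ln(3.4444) = 0.6184.
n = ((z_{α/2} + z_β)/C)² + 3.
(2.241 + 1.645) / 0.6184 = 3.886 / 0.6184 = 6.284.
n = 6.284² + 3 = 39.49 + 3 = 42.5.
Round up.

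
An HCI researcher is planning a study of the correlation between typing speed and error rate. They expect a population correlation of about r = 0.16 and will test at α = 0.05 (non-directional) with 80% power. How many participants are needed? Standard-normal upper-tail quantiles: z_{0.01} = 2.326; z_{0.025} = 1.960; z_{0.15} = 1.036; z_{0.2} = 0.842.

n = 305

Fisher's z: C = ½·ln((1+r)/(1−r)) = ½·ln(1.3810) = 0.1614.
n = ((z_{α/2} + z_β)/C)² + 3.
(1.960 + 0.842) / 0.1614 = 2.802 / 0.1614 = 17.361.
n = 17.361² + 3 = 301.39 + 3 = 304.4.
Round up.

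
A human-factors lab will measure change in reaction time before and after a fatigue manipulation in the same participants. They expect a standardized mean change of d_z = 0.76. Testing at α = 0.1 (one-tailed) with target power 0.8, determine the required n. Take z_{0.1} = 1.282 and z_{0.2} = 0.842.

For a paired (one-sample on differences) test: n = ((z_{α} + z_β) / d)².
z_{α} + z_β = 1.282 + 0.842 = 2.124.
n = (2.124 / 0.76)² = 2.795² = 7.81.
Round up.

n = 8 pairs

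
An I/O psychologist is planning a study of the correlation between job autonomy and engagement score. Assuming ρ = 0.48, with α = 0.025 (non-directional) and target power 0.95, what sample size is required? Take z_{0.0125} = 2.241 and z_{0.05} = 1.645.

n = 59

Fisher's z: C = ½·ln((1+r)/(1−r)) = ½·ln(2.8462) = 0.5230.
n = ((z_{α/2} + z_β)/C)² + 3.
(2.241 + 1.645) / 0.5230 = 3.886 / 0.5230 = 7.430.
n = 7.430² + 3 = 55.21 + 3 = 58.2.
Round up.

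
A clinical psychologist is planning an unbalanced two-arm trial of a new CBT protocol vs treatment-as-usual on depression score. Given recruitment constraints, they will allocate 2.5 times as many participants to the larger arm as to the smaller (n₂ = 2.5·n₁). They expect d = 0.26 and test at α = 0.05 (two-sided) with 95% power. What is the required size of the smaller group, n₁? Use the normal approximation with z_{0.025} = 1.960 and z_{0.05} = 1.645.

With allocation ratio k = n₂/n₁ = 2.5, Var(x̄₁−x̄₂) = σ²(1/n₁ + 1/(k·n₁)) = σ²·(k+1)/(k·n₁).
So n₁ = (1 + 1/k)·((z_{α/2} + z_β)/d)² = 1.400 × (3.605/0.26)².
n₁ = 1.400 × 192.25 = 269.1.
Round up: n₁ = 270, giving n₂ = 2.5 × 270 = 675.

n₁ = 270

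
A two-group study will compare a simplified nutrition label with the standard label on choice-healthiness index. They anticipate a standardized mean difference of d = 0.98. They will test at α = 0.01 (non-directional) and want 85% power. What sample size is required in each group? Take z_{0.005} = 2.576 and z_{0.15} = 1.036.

For two independent groups with equal n: n = 2·((z_{α/2} + z_β) / d)².
z_{α/2} + z_β = 2.576 + 1.036 = 3.612.
n = 2 × (3.612 / 0.98)² = 2 × 3.686² = 2 × 13.58 = 27.2.
Round up to the next whole participant.

n = 28 per group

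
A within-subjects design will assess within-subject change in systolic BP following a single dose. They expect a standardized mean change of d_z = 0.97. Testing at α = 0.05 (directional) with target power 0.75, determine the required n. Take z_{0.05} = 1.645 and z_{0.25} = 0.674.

For a paired (one-sample on differences) test: n = ((z_{α} + z_β) / d)².
z_{α} + z_β = 1.645 + 0.674 = 2.319.
n = (2.319 / 0.97)² = 2.391² = 5.72.
Round up.

n = 6 pairs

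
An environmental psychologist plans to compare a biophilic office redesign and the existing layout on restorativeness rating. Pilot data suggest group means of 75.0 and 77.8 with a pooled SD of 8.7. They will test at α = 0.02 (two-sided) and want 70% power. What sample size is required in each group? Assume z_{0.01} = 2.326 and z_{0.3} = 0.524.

n = 157 per group

Cohen's d = |M₁ − M₂| / SD_pooled = |75.0 − 77.8| / 8.7 = 2.8 / 8.7 = 0.322.
For two independent groups with equal n: n = 2·((z_{α/2} + z_β) / d)².
z_{α/2} + z_β = 2.326 + 0.524 = 2.850.
n = 2 × (2.850 / 0.322)² = 2 × 8.851² = 2 × 78.34 = 156.7.
Round up to the next whole participant.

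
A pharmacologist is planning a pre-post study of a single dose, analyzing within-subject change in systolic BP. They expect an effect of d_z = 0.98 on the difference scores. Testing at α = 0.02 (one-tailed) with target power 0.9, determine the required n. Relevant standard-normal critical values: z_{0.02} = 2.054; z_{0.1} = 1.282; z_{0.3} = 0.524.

For a paired (one-sample on differences) test: n = ((z_{α} + z_β) / d)².
z_{α} + z_β = 2.054 + 1.282 = 3.336.
n = (3.336 / 0.98)² = 3.404² = 11.59.
Round up.

n = 12 pairs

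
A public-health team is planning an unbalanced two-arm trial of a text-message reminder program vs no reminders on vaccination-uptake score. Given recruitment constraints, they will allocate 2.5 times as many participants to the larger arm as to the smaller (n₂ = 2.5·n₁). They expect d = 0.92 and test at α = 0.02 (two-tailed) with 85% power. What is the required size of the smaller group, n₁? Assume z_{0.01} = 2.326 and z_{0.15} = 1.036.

With allocation ratio k = n₂/n₁ = 2.5, Var(x̄₁−x̄₂) = σ²(1/n₁ + 1/(k·n₁)) = σ²·(k+1)/(k·n₁).
So n₁ = (1 + 1/k)·((z_{α/2} + z_β)/d)² = 1.400 × (3.362/0.92)².
n₁ = 1.400 × 13.35 = 18.7.
Round up: n₁ = 19, giving n₂ = ⌈2.5 × 19⌉ = ⌈47.5⌉ = 48.

n₁ = 19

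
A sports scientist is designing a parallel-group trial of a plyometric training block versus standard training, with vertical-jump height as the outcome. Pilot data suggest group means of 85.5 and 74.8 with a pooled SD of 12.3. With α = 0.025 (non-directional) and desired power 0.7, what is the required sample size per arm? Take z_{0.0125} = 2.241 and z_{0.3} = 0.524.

n = 21 per group

Cohen's d = |M₁ − M₂| / SD_pooled = |85.5 − 74.8| / 12.3 = 10.7 / 12.3 = 0.870.
For two independent groups with equal n: n = 2·((z_{α/2} + z_β) / d)².
z_{α/2} + z_β = 2.241 + 0.524 = 2.765.
n = 2 × (2.765 / 0.870)² = 2 × 3.178² = 2 × 10.10 = 20.2.
Round up to the next whole participant.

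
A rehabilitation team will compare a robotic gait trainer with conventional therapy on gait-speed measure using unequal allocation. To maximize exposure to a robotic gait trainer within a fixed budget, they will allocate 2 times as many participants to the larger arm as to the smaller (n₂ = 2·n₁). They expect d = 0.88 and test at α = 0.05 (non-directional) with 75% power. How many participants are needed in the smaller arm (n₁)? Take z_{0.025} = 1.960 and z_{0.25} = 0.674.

With allocation ratio k = n₂/n₁ = 2, Var(x̄₁−x̄₂) = σ²(1/n₁ + 1/(k·n₁)) = σ²·(k+1)/(k·n₁).
So n₁ = (1 + 1/k)·((z_{α/2} + z_β)/d)² = 1.500 × (2.634/0.88)².
n₁ = 1.500 × 8.96 = 13.4.
Round up: n₁ = 14, giving n₂ = 2 × 14 = 28.

n₁ = 14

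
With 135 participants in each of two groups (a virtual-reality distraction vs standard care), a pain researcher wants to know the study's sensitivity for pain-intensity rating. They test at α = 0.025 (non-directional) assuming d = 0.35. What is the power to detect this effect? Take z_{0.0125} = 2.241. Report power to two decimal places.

For two equal groups, power = Φ(d·√(n/2) − z_{α/2}).
d·√(n/2) = 0.35 × √(135/2) = 0.35 × 8.216 = 2.876.
z_β = 2.876 − 2.241 = 0.635.
Power = Φ(0.635) = 0.737.

power ≈ 0.74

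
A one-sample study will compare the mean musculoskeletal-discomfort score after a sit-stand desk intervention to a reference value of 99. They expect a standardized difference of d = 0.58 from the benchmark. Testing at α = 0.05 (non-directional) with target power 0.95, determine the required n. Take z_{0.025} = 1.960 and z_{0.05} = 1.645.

n = 39

For a one-sample test: n = ((z_{α/2} + z_β) / d)².
z_{α/2} + z_β = 1.960 + 1.645 = 3.605.
n = (3.605 / 0.58)² = 6.216² = 38.63.
Round up.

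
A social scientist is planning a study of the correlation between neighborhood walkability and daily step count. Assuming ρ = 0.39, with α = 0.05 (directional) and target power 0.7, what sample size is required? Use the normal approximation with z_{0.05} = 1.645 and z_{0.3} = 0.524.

Fisher's z: C = ½·ln((1+r)/(1−r)) = ½·ln(2.2787) = 0.4118.
n = ((z_{α} + z_β)/C)² + 3.
(1.645 + 0.524) / 0.4118 = 2.169 / 0.4118 = 5.267.
n = 5.267² + 3 = 27.74 + 3 = 30.7.
Round up.

n = 31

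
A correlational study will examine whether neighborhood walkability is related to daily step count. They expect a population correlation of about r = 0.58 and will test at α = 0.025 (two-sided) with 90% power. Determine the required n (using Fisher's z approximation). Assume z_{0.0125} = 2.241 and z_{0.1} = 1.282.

Fisher's z: C = ½·ln((1+r)/(1−r)) = ½·ln(3.7619) = 0.6625.
n = ((z_{α/2} + z_β)/C)² + 3.
(2.241 + 1.282) / 0.6625 = 3.523 / 0.6625 = 5.318.
n = 5.318² + 3 = 28.28 + 3 = 31.3.
Round up.

n = 32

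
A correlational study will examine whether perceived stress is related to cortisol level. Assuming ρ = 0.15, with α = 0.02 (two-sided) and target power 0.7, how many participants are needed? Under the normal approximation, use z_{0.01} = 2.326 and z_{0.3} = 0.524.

Fisher's z: C = ½·ln((1+r)/(1−r)) = ½·ln(1.3529) = 0.1511.
n = ((z_{α/2} + z_β)/C)² + 3.
(2.326 + 0.524) / 0.1511 = 2.850 / 0.1511 = 18.862.
n = 18.862² + 3 = 355.76 + 3 = 358.8.
Round up.

n = 359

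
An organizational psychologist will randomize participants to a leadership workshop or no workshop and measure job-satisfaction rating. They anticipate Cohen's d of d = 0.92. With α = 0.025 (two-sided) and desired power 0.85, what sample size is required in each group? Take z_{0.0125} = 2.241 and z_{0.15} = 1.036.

n = 26 per group

For two independent groups with equal n: n = 2·((z_{α/2} + z_β) / d)².
z_{α/2} + z_β = 2.241 + 1.036 = 3.277.
n = 2 × (3.277 / 0.92)² = 2 × 3.562² = 2 × 12.69 = 25.4.
Round up to the next whole participant.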